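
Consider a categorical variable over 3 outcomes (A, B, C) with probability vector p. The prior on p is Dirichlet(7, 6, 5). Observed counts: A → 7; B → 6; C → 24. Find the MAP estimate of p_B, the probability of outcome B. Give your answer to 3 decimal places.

The posterior is Dirichlet(αᵢ + nᵢ) = Dirichlet(14, 12, 29).
For a Dirichlet(a₁,…,a_K) with all aᵢ > 1, the mode has j-th component (aⱼ − 1)/(Σaᵢ − K).
Here Σaᵢ = 55 and K = 3, so p_B = (12 − 1)/(55 − 3) = 11/52 ≈ 0.212.

MAP estimate of p_B = 0.212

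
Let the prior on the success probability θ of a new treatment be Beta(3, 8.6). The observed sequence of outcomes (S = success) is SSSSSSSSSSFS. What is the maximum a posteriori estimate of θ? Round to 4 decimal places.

θ̂_MAP = 0.6019

Prior: Beta(3, 8.6).
Data: 11 successes in 12 trials (from the sequence). The binomial likelihood contributes θ^11(1−θ)^1, so the posterior is Beta(3+11, 8.6+1) = Beta(14, 9.6).
For Beta(a, b) with a, b > 1 the mode is (a−1)/(a+b−2) = 13/21.6 ≈ 0.6019.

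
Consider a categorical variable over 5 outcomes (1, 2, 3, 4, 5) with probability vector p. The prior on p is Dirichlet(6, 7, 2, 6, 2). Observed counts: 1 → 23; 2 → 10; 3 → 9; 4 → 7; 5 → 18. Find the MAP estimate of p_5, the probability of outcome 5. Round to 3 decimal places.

MAP estimate: 0.224

The posterior is Dirichlet(αᵢ + nᵢ) = Dirichlet(29, 17, 11, 13, 20).
For a Dirichlet(a₁,…,a_K) with all aᵢ > 1, the mode has j-th component (aⱼ − 1)/(Σaᵢ − K).
Here Σaᵢ = 90 and K = 5, so p_5 = (20 − 1)/(90 − 5) = 19/85 ≈ 0.224.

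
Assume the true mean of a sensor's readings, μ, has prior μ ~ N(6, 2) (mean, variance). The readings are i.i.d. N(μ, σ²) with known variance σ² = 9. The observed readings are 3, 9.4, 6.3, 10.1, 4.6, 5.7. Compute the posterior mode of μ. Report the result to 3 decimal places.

μ̂_MAP = 6.295

n = 6; x̄ = (3 + 9.4 + 6.3 + 10.1 + 4.6 + 5.7)/6 = 39.1/6 = 391/60 ≈ 6.5167.
For a Normal prior and Normal likelihood with known variance, the posterior is Normal; its mode equals its mean, the precision-weighted average.
Prior precision 1/σ₀² = 1/2 = 0.5; data precision n/σ² = 6/9 = 2/3.
μ̂ = (0.5·6 + (2/3)·(391/60)) / (0.5 + 2/3) = (661/90)/(7/6) = 661/105 ≈ 6.295.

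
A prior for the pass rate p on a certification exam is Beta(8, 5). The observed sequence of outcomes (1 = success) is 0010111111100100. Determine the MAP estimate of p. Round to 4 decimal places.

p̂_MAP = 0.5926

Prior: Beta(8, 5).
Data: 9 successes in 16 trials (from the sequence). The binomial likelihood contributes p^9(1−p)^7, so the posterior is Beta(8+9, 5+7) = Beta(17, 12).
For Beta(a, b) with a, b > 1 the mode is (a−1)/(a+b−2) = 16/27 ≈ 0.5926.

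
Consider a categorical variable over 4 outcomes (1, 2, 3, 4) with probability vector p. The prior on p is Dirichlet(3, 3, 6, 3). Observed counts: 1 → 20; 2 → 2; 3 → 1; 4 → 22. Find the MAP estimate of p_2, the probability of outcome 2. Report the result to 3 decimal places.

The posterior is Dirichlet(αᵢ + nᵢ) = Dirichlet(23, 5, 7, 25).
For a Dirichlet(a₁,…,a_K) with all aᵢ > 1, the mode has j-th component (aⱼ − 1)/(Σaᵢ − K).
Here Σaᵢ = 60 and K = 4, so p_2 = (5 − 1)/(60 − 4) = 4/56 ≈ 0.071.

MAP estimate: 0.071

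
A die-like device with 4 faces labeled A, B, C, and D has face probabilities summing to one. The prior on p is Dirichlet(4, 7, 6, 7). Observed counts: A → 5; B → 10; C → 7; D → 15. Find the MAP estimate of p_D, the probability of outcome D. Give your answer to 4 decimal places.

MAP estimate of p_D = 0.3684

The posterior is Dirichlet(αᵢ + nᵢ) = Dirichlet(9, 17, 13, 22).
For a Dirichlet(a₁,…,a_K) with all aᵢ > 1, the mode has j-th component (aⱼ − 1)/(Σaᵢ − K).
Here Σaᵢ = 61 and K = 4, so p_D = (22 − 1)/(61 − 4) = 21/57 ≈ 0.3684.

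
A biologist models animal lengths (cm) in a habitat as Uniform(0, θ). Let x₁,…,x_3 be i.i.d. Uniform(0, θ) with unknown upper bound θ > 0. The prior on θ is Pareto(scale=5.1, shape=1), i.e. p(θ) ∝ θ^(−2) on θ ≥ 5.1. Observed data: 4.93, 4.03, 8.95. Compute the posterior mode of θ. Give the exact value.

The Uniform(0, θ) likelihood is θ^(−n) for θ ≥ max(xᵢ), zero otherwise. Here max(xᵢ) = 8.95.
Posterior ∝ θ^(−2) · θ^(−3) = θ^(−5) on θ ≥ max(5.1, 8.95) = 8.95.
This density is strictly decreasing in θ, so the posterior mode lies at the lower boundary of the support.

θ̂_MAP = 8.95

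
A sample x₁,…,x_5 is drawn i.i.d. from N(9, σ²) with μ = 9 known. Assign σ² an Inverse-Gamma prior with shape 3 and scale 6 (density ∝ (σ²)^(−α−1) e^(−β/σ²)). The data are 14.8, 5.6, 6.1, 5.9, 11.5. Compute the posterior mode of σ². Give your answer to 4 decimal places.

σ̂²_MAP = 6.2669

Sum of squared deviations about the known mean: SS = (14.8−9)² + (5.6−9)² + (6.1−9)² + (5.9−9)² + (11.5−9)² = 69.47.
The Normal likelihood contributes (σ²)^(−n/2) exp(−SS/(2σ²)), so the posterior is Inverse-Gamma(α + n/2, β + SS/2) = Inverse-Gamma(5.5, 40.735).
The mode of Inverse-Gamma(a, b) is b/(a+1) = 40.735/6.5 ≈ 6.2669.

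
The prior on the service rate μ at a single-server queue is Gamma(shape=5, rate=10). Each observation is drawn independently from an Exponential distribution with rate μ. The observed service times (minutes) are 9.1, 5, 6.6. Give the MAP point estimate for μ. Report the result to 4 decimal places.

μ̂_MAP = 0.2280

The Exponential(rate=μ) likelihood is ∝ μ^n e^(−μΣtᵢ). Here n = 3 and Σtᵢ = 9.1 + 5 + 6.6 = 20.7.
Posterior ∝ μ^4e^(−10μ) · μ^3e^(−20.7μ) = μ^7e^(−30.7μ), i.e. Gamma(8, 30.7).
Mode = (a−1)/b = 7/30.7 ≈ 0.2280.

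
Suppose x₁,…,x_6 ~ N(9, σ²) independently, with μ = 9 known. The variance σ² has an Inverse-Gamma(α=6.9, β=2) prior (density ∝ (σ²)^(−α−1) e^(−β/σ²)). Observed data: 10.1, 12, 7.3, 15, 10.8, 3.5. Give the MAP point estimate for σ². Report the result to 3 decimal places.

σ̂²_MAP = 3.972

Sum of squared deviations about the known mean: SS = (10.1−9)² + (12−9)² + (7.3−9)² + (15−9)² + (10.8−9)² + (3.5−9)² = 82.59.
The Normal likelihood contributes (σ²)^(−n/2) exp(−SS/(2σ²)), so the posterior is Inverse-Gamma(α + n/2, β + SS/2) = Inverse-Gamma(9.9, 43.295).
The mode of Inverse-Gamma(a, b) is b/(a+1) = 43.295/10.9 ≈ 3.972.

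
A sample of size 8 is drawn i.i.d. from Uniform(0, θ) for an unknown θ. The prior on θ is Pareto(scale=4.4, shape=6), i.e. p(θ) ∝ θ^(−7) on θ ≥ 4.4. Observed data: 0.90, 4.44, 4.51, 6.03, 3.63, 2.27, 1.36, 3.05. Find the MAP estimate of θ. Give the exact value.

θ̂_MAP = 6.03

The Uniform(0, θ) likelihood is θ^(−n) for θ ≥ max(xᵢ), zero otherwise. Here max(xᵢ) = 6.03.
Posterior ∝ θ^(−7) · θ^(−8) = θ^(−15) on θ ≥ max(4.4, 6.03) = 6.03.
This density is strictly decreasing in θ, so the posterior mode lies at the lower boundary of the support.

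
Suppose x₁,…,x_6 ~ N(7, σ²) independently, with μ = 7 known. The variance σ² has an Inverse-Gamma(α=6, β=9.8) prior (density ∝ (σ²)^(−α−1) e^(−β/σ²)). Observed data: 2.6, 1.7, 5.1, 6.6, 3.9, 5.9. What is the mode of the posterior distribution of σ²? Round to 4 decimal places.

σ̂²_MAP = 4.0820

Sum of squared deviations about the known mean: SS = (2.6−7)² + (1.7−7)² + (5.1−7)² + (6.6−7)² + (3.9−7)² + (5.9−7)² = 62.04.
The Normal likelihood contributes (σ²)^(−n/2) exp(−SS/(2σ²)), so the posterior is Inverse-Gamma(α + n/2, β + SS/2) = Inverse-Gamma(9, 40.82).
The mode of Inverse-Gamma(a, b) is b/(a+1) = 40.82/10 ≈ 4.0820.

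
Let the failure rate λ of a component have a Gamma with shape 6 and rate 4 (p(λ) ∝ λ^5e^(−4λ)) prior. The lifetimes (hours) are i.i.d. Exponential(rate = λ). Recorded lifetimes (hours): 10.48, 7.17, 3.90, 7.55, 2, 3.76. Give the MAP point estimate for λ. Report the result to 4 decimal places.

λ̂_MAP = 0.2831

The Exponential(rate=λ) likelihood is ∝ λ^n e^(−λΣtᵢ). Here n = 6 and Σtᵢ = 10.48 + 7.17 + 3.90 + 7.55 + 2 + 3.76 = 34.86.
Posterior ∝ λ^5e^(−4λ) · λ^6e^(−34.86λ) = λ^11e^(−38.86λ), i.e. Gamma(12, 38.86).
Mode = (a−1)/b = 11/38.86 ≈ 0.2831.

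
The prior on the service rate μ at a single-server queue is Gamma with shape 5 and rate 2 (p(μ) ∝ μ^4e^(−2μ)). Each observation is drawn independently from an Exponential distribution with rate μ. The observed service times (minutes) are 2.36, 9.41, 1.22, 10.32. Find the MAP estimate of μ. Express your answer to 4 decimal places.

μ̂_MAP = 0.3161

The Exponential(rate=μ) likelihood is ∝ μ^n e^(−μΣtᵢ). Here n = 4 and Σtᵢ = 2.36 + 9.41 + 1.22 + 10.32 = 23.31.
Posterior ∝ μ^4e^(−2μ) · μ^4e^(−23.31μ) = μ^8e^(−25.31μ), i.e. Gamma(9, 25.31).
Mode = (a−1)/b = 8/25.31 ≈ 0.3161.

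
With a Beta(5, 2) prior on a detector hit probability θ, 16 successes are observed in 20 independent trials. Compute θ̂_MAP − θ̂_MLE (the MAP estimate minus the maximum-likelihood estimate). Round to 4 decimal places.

Posterior is Beta(21, 6); MAP = (21−1)/(27−2) = 20/25 ≈ 0.80000.
MLE ignores the prior: θ̂_MLE = k/n = 16/20 ≈ 0.80000.
Difference = 20/25 − 16/20 = 0 ≈ 0.0000.

MAP − MLE = 0.0000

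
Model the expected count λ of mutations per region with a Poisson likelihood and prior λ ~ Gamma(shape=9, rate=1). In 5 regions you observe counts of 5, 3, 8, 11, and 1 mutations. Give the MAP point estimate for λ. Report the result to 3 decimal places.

λ̂_MAP = 6.000

Σxᵢ = 5+3+8+11+1 = 28, with n = 5.
Posterior ∝ λ^8e^(−1λ) · λ^28e^(−5λ) = λ^36e^(−6λ), i.e. Gamma(shape=37, rate=6).
The mode of a Gamma(a, b) with a ≥ 1 (shape–rate) is (a−1)/b = 36/6 ≈ 6.000.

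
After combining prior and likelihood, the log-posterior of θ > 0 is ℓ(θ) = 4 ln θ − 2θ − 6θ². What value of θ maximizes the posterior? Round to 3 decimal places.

ℓ'(θ) = 4/θ − 2 − 12θ. Setting this to zero and multiplying by θ: 12θ² + 2θ − 4 = 0.
θ = (−2 + √(2² + 4·12·4)) / (2·12) = (−2 + √196) / 24 = (−2 + 14)/24 = 1/2.
ℓ''(θ) = −4/θ² − 12 < 0, confirming a maximum.

θ̂_MAP = 0.500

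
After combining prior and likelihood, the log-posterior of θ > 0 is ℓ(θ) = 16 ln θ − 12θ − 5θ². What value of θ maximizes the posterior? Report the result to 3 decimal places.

θ̂_MAP = 0.800

ℓ'(θ) = 16/θ − 12 − 10θ. Setting this to zero and multiplying by θ: 10θ² + 12θ − 16 = 0.
θ = (−12 + √(12² + 4·10·16)) / (2·10) = (−12 + √784) / 20 = (−12 + 28)/20 = 4/5.
ℓ''(θ) = −16/θ² − 10 < 0, confirming a maximum.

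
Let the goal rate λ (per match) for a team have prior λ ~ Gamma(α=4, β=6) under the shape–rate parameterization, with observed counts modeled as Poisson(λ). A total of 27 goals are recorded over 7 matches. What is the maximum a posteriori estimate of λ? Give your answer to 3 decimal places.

λ̂_MAP = 2.308

Σxᵢ = 27, n = 7.
Posterior ∝ λ^3e^(−6λ) · λ^27e^(−7λ) = λ^30e^(−13λ), i.e. Gamma(shape=31, rate=13).
The mode of a Gamma(a, b) with a ≥ 1 (shape–rate) is (a−1)/b = 30/13 ≈ 2.308.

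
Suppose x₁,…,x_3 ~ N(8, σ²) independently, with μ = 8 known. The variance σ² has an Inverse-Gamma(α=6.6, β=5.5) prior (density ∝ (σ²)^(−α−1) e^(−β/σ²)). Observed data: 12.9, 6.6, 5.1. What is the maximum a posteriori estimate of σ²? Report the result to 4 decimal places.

σ̂²_MAP = 2.4934

Sum of squared deviations about the known mean: SS = (12.9−8)² + (6.6−8)² + (5.1−8)² = 34.38.
The Normal likelihood contributes (σ²)^(−n/2) exp(−SS/(2σ²)), so the posterior is Inverse-Gamma(α + n/2, β + SS/2) = Inverse-Gamma(8.1, 22.69).
The mode of Inverse-Gamma(a, b) is b/(a+1) = 22.69/9.1 ≈ 2.4934.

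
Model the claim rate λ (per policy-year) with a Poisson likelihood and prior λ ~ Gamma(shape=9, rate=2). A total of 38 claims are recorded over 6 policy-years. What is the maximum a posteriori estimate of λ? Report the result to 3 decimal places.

Σxᵢ = 38, n = 6.
Posterior ∝ λ^8e^(−2λ) · λ^38e^(−6λ) = λ^46e^(−8λ), i.e. Gamma(shape=47, rate=8).
The mode of a Gamma(a, b) with a ≥ 1 (shape–rate) is (a−1)/b = 46/8 ≈ 5.750.

λ̂_MAP = 5.750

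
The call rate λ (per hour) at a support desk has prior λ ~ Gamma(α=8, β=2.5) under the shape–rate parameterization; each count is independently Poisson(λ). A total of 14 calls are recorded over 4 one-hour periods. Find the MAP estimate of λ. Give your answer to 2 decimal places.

Σxᵢ = 14, n = 4.
Posterior ∝ λ^7e^(−2.5λ) · λ^14e^(−4λ) = λ^21e^(−6.5λ), i.e. Gamma(shape=22, rate=6.5).
The mode of a Gamma(a, b) with a ≥ 1 (shape–rate) is (a−1)/b = 21/6.5 ≈ 3.23.

λ̂_MAP = 3.23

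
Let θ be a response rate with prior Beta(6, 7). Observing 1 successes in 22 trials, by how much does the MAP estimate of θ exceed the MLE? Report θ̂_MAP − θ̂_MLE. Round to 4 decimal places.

Posterior is Beta(7, 28); MAP = (7−1)/(35−2) = 6/33 ≈ 0.18182.
MLE ignores the prior: θ̂_MLE = k/n = 1/22 ≈ 0.04545.
Difference = 6/33 − 1/22 = 3/22 ≈ 0.1364.

MAP − MLE = 0.1364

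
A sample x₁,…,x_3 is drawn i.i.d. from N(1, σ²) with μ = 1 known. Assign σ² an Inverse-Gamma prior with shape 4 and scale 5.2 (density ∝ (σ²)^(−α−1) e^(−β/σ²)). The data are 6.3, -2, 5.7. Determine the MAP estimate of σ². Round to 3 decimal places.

σ̂²_MAP = 5.352

Sum of squared deviations about the known mean: SS = (6.3−1)² + (-2−1)² + (5.7−1)² = 59.18.
The Normal likelihood contributes (σ²)^(−n/2) exp(−SS/(2σ²)), so the posterior is Inverse-Gamma(α + n/2, β + SS/2) = Inverse-Gamma(5.5, 34.79).
The mode of Inverse-Gamma(a, b) is b/(a+1) = 34.79/6.5 ≈ 5.352.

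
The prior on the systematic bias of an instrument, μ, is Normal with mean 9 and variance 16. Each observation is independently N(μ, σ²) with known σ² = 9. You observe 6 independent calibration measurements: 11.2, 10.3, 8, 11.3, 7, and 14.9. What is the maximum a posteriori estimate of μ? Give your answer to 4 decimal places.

n = 6; x̄ = (11.2 + 10.3 + 8 + 11.3 + 7 + 14.9)/6 = 62.7/6 = 10.45.
For a Normal prior and Normal likelihood with known variance, the posterior is Normal; its mode equals its mean, the precision-weighted average.
Prior precision 1/σ₀² = 1/16 = 0.0625; data precision n/σ² = 6/9 = 2/3.
μ̂ = (0.0625·9 + (2/3)·10.45) / (0.0625 + 2/3) = (1807/240)/(35/48) = 1807/175 ≈ 10.3257.

μ̂_MAP = 10.3257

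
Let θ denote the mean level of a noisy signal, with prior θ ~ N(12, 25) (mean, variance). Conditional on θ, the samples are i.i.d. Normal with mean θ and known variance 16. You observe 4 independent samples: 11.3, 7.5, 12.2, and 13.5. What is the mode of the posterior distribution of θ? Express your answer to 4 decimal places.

n = 4; x̄ = (11.3 + 7.5 + 12.2 + 13.5)/4 = 44.5/4 = 11.125.
For a Normal prior and Normal likelihood with known variance, the posterior is Normal; its mode equals its mean, the precision-weighted average.
Prior precision 1/σ₀² = 1/25 = 0.04; data precision n/σ² = 4/16 = 0.25.
θ̂ = (0.04·12 + 0.25·11.125) / (0.04 + 0.25) = 3.26125/0.29 = 2609/232 ≈ 11.2457.

θ̂_MAP = 11.2457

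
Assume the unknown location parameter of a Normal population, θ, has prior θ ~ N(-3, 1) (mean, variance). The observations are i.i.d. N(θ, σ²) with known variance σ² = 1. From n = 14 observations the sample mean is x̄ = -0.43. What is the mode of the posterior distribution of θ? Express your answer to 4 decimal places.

θ̂_MAP = -0.6013

n = 14, x̄ = -0.43.
For a Normal prior and Normal likelihood with known variance, the posterior is Normal; its mode equals its mean, the precision-weighted average.
Prior precision 1/σ₀² = 1/1 = 1; data precision n/σ² = 14/1 = 14.
θ̂ = (1·(-3) + 14·(-0.43)) / (1 + 14) = (-9.02)/15 = -451/750 ≈ -0.6013.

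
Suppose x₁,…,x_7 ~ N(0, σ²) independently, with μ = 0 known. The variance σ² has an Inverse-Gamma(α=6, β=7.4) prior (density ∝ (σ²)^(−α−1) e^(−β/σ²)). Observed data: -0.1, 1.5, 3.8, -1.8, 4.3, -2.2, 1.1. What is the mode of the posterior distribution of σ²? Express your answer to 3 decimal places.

Sum of squared deviations about the known mean: SS = (-0.1−0)² + (1.5−0)² + (3.8−0)² + (-1.8−0)² + (4.3−0)² + (-2.2−0)² + (1.1−0)² = 44.48.
The Normal likelihood contributes (σ²)^(−n/2) exp(−SS/(2σ²)), so the posterior is Inverse-Gamma(α + n/2, β + SS/2) = Inverse-Gamma(9.5, 29.64).
The mode of Inverse-Gamma(a, b) is b/(a+1) = 29.64/10.5 ≈ 2.823.

σ̂²_MAP = 2.823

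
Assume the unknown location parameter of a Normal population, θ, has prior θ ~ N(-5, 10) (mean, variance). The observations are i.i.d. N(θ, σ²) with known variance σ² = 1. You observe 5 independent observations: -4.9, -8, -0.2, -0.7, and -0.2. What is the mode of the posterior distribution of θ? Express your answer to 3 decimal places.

θ̂_MAP = -2.843

n = 5; x̄ = ((-4.9) + (-8) + (-0.2) + (-0.7) + (-0.2))/5 = -14/5 = -2.8.
For a Normal prior and Normal likelihood with known variance, the posterior is Normal; its mode equals its mean, the precision-weighted average.
Prior precision 1/σ₀² = 1/10 = 0.1; data precision n/σ² = 5/1 = 5.
θ̂ = (0.1·(-5) + 5·(-2.8)) / (0.1 + 5) = (-14.5)/5.1 = -145/51 ≈ -2.843.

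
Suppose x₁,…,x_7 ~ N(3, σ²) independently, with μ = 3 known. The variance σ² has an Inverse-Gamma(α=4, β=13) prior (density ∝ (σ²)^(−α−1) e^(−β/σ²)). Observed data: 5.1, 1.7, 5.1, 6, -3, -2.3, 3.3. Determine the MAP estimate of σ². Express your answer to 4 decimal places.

Sum of squared deviations about the known mean: SS = (5.1−3)² + (1.7−3)² + (5.1−3)² + (6−3)² + (-3−3)² + (-2.3−3)² + (3.3−3)² = 83.69.
The Normal likelihood contributes (σ²)^(−n/2) exp(−SS/(2σ²)), so the posterior is Inverse-Gamma(α + n/2, β + SS/2) = Inverse-Gamma(7.5, 54.845).
The mode of Inverse-Gamma(a, b) is b/(a+1) = 54.845/8.5 ≈ 6.4524.

σ̂²_MAP = 6.4524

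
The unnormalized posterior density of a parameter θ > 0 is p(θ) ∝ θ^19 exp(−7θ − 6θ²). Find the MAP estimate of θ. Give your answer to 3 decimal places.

ℓ'(θ) = 19/θ − 7 − 12θ. Setting this to zero and multiplying by θ: 12θ² + 7θ − 19 = 0.
θ = (−7 + √(7² + 4·12·19)) / (2·12) = (−7 + √961) / 24 = (−7 + 31)/24 = 1.
ℓ''(θ) = −19/θ² − 12 < 0, confirming a maximum.

θ̂_MAP = 1.000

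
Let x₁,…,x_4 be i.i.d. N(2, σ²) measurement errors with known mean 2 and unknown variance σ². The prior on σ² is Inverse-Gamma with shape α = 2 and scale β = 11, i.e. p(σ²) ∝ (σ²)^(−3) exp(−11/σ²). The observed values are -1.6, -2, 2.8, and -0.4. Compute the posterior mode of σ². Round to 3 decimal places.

σ̂²_MAP = 5.736

Sum of squared deviations about the known mean: SS = (-1.6−2)² + (-2−2)² + (2.8−2)² + (-0.4−2)² = 35.36.
The Normal likelihood contributes (σ²)^(−n/2) exp(−SS/(2σ²)), so the posterior is Inverse-Gamma(α + n/2, β + SS/2) = Inverse-Gamma(4, 28.68).
The mode of Inverse-Gamma(a, b) is b/(a+1) = 28.68/5 ≈ 5.736.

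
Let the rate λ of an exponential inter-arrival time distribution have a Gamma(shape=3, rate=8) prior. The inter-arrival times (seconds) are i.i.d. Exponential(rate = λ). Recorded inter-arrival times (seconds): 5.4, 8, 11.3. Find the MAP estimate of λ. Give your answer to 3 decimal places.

λ̂_MAP = 0.153

The Exponential(rate=λ) likelihood is ∝ λ^n e^(−λΣtᵢ). Here n = 3 and Σtᵢ = 5.4 + 8 + 11.3 = 24.7.
Posterior ∝ λ^2e^(−8λ) · λ^3e^(−24.7λ) = λ^5e^(−32.7λ), i.e. Gamma(6, 32.7).
Mode = (a−1)/b = 5/32.7 ≈ 0.153.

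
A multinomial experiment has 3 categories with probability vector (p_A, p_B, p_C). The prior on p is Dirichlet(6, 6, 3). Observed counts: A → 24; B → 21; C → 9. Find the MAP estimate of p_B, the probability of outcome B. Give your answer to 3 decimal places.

MAP estimate of p_B = 0.394

The posterior is Dirichlet(αᵢ + nᵢ) = Dirichlet(30, 27, 12).
For a Dirichlet(a₁,…,a_K) with all aᵢ > 1, the mode has j-th component (aⱼ − 1)/(Σaᵢ − K).
Here Σaᵢ = 69 and K = 3, so p_B = (27 − 1)/(69 − 3) = 26/66 ≈ 0.394.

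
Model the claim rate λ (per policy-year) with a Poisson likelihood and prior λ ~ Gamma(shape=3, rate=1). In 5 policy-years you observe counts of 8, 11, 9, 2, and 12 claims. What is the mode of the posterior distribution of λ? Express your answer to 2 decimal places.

λ̂_MAP = 7.33

Σxᵢ = 8+11+9+2+12 = 42, with n = 5.
Posterior ∝ λ^2e^(−1λ) · λ^42e^(−5λ) = λ^44e^(−6λ), i.e. Gamma(shape=45, rate=6).
The mode of a Gamma(a, b) with a ≥ 1 (shape–rate) is (a−1)/b = 44/6 ≈ 7.33.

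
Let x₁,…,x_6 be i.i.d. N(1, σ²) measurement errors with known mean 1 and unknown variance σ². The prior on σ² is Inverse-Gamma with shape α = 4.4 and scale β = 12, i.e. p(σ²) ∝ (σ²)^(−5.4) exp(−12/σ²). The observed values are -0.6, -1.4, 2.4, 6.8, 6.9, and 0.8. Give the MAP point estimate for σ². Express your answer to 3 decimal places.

Sum of squared deviations about the known mean: SS = (-0.6−1)² + (-1.4−1)² + (2.4−1)² + (6.8−1)² + (6.9−1)² + (0.8−1)² = 78.77.
The Normal likelihood contributes (σ²)^(−n/2) exp(−SS/(2σ²)), so the posterior is Inverse-Gamma(α + n/2, β + SS/2) = Inverse-Gamma(7.4, 51.385).
The mode of Inverse-Gamma(a, b) is b/(a+1) = 51.385/8.4 ≈ 6.117.

σ̂²_MAP = 6.117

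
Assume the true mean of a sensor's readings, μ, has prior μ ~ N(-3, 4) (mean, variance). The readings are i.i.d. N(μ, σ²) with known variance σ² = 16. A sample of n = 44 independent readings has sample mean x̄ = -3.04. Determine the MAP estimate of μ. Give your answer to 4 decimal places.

μ̂_MAP = -3.0367

n = 44, x̄ = -3.04.
For a Normal prior and Normal likelihood with known variance, the posterior is Normal; its mode equals its mean, the precision-weighted average.
Prior precision 1/σ₀² = 1/4 = 0.25; data precision n/σ² = 44/16 = 2.75.
μ̂ = (0.25·(-3) + 2.75·(-3.04)) / (0.25 + 2.75) = (-9.11)/3 = -911/300 ≈ -3.0367.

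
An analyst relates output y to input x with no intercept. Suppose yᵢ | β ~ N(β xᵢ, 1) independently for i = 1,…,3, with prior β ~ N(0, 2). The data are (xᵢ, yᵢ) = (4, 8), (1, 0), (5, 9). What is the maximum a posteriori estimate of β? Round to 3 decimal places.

β̂_MAP = 1.812

log p(β | y) = −Σ(yᵢ − βxᵢ)²/(2·1) − β²/(2·2) + const.
Setting the derivative to zero: Σxᵢ(yᵢ − βxᵢ)/1 − β/2 = 0, so β = Σxᵢyᵢ / (Σxᵢ² + σ²/τ²).
Σxᵢyᵢ = 4·8 + 1·0 + 5·9 = 77; Σxᵢ² = 42; σ²/τ² = 0.5.
β̂_MAP = 77 / (42 + 0.5) = 77/42.5 ≈ 1.812.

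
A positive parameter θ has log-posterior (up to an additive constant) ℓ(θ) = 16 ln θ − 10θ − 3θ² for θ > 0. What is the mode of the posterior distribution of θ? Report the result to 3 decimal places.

θ̂_MAP = 1.000

ℓ'(θ) = 16/θ − 10 − 6θ. Setting this to zero and multiplying by θ: 6θ² + 10θ − 16 = 0.
θ = (−10 + √(10² + 4·6·16)) / (2·6) = (−10 + √484) / 12 = (−10 + 22)/12 = 1.
ℓ''(θ) = −16/θ² − 6 < 0, confirming a maximum.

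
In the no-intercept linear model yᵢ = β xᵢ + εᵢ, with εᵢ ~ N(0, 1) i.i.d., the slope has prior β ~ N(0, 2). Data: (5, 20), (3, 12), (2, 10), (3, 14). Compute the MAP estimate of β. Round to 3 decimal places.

β̂_MAP = 4.168

log p(β | y) = −Σ(yᵢ − βxᵢ)²/(2·1) − β²/(2·2) + const.
Setting the derivative to zero: Σxᵢ(yᵢ − βxᵢ)/1 − β/2 = 0, so β = Σxᵢyᵢ / (Σxᵢ² + σ²/τ²).
Σxᵢyᵢ = 5·20 + 3·12 + 2·10 + 3·14 = 198; Σxᵢ² = 47; σ²/τ² = 0.5.
β̂_MAP = 198 / (47 + 0.5) = 198/47.5 ≈ 4.168.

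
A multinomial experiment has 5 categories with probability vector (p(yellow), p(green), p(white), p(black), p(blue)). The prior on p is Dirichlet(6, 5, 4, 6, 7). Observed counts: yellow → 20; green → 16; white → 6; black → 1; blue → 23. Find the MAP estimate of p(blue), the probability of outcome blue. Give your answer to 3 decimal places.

The posterior is Dirichlet(αᵢ + nᵢ) = Dirichlet(26, 21, 10, 7, 30).
For a Dirichlet(a₁,…,a_K) with all aᵢ > 1, the mode has j-th component (aⱼ − 1)/(Σaᵢ − K).
Here Σaᵢ = 94 and K = 5, so p(blue) = (30 − 1)/(94 − 5) = 29/89 ≈ 0.326.

MAP estimate of p(blue) = 0.326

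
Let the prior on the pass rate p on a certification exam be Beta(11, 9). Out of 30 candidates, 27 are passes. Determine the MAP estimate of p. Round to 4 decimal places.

p̂_MAP = 0.7708

Prior: Beta(11, 9).
Data: 27 successes in 30 trials. The binomial likelihood contributes p^27(1−p)^3, so the posterior is Beta(11+27, 9+3) = Beta(38, 12).
For Beta(a, b) with a, b > 1 the mode is (a−1)/(a+b−2) = 37/48 ≈ 0.7708.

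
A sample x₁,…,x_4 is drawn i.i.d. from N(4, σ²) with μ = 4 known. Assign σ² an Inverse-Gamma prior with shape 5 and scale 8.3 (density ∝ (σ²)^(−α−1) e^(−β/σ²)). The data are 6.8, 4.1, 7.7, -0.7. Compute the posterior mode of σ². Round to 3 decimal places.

σ̂²_MAP = 3.764

Sum of squared deviations about the known mean: SS = (6.8−4)² + (4.1−4)² + (7.7−4)² + (-0.7−4)² = 43.63.
The Normal likelihood contributes (σ²)^(−n/2) exp(−SS/(2σ²)), so the posterior is Inverse-Gamma(α + n/2, β + SS/2) = Inverse-Gamma(7, 30.115).
The mode of Inverse-Gamma(a, b) is b/(a+1) = 30.115/8 ≈ 3.764.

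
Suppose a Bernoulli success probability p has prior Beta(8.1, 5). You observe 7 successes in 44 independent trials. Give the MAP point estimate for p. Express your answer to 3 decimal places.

Prior: Beta(8.1, 5).
Data: 7 successes in 44 trials. The binomial likelihood contributes p^7(1−p)^37, so the posterior is Beta(8.1+7, 5+37) = Beta(15.1, 42).
For Beta(a, b) with a, b > 1 the mode is (a−1)/(a+b−2) = 14.1/55.1 ≈ 0.256.

p̂_MAP = 0.256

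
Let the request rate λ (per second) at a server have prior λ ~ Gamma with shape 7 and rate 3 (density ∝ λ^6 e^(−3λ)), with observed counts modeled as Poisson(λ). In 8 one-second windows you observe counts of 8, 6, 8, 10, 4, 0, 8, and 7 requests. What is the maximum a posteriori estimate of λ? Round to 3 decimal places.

λ̂_MAP = 5.182

Σxᵢ = 8+6+8+10+4+0+8+7 = 51, with n = 8.
Posterior ∝ λ^6e^(−3λ) · λ^51e^(−8λ) = λ^57e^(−11λ), i.e. Gamma(shape=58, rate=11).
The mode of a Gamma(a, b) with a ≥ 1 (shape–rate) is (a−1)/b = 57/11 ≈ 5.182.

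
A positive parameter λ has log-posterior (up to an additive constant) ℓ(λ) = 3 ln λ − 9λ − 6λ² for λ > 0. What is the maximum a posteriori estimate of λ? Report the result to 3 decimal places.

λ̂_MAP = 0.250

ℓ'(λ) = 3/λ − 9 − 12λ. Setting this to zero and multiplying by λ: 12λ² + 9λ − 3 = 0.
λ = (−9 + √(9² + 4·12·3)) / (2·12) = (−9 + √225) / 24 = (−9 + 15)/24 = 1/4.
ℓ''(λ) = −3/λ² − 12 < 0, confirming a maximum.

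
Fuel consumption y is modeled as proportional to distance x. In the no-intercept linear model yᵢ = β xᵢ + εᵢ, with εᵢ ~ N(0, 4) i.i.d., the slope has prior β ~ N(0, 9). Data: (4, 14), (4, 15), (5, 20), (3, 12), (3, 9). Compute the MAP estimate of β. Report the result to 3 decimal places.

log p(β | y) = −Σ(yᵢ − βxᵢ)²/(2·4) − β²/(2·9) + const.
Setting the derivative to zero: Σxᵢ(yᵢ − βxᵢ)/4 − β/9 = 0, so β = Σxᵢyᵢ / (Σxᵢ² + σ²/τ²).
Σxᵢyᵢ = 4·14 + 4·15 + 5·20 + 3·12 + 3·9 = 279; Σxᵢ² = 75; σ²/τ² = 4/9.
β̂_MAP = 279 / (75 + 4/9) = 279/(679/9) = 2511/679 ≈ 3.698.

β̂_MAP = 3.698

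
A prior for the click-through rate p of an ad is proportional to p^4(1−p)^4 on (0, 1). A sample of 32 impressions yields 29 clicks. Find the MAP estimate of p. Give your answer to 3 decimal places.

The prior density ∝ p^4(1−p)^4 is the kernel of Beta(5, 5).
Data: 29 successes in 32 trials. The binomial likelihood contributes p^29(1−p)^3, so the posterior is Beta(5+29, 5+3) = Beta(34, 8).
For Beta(a, b) with a, b > 1 the mode is (a−1)/(a+b−2) = 33/40 ≈ 0.825.

p̂_MAP = 0.825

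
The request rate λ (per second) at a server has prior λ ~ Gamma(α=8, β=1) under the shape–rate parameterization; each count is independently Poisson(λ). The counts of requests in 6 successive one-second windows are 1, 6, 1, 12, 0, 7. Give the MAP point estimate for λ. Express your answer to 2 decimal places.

λ̂_MAP = 4.86

Σxᵢ = 1+6+1+12+0+7 = 27, with n = 6.
Posterior ∝ λ^7e^(−1λ) · λ^27e^(−6λ) = λ^34e^(−7λ), i.e. Gamma(shape=35, rate=7).
The mode of a Gamma(a, b) with a ≥ 1 (shape–rate) is (a−1)/b = 34/7 ≈ 4.86.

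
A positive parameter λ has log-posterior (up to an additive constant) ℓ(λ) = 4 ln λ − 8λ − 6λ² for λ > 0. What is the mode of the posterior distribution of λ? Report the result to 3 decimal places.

λ̂_MAP = 0.333

ℓ'(λ) = 4/λ − 8 − 12λ. Setting this to zero and multiplying by λ: 12λ² + 8λ − 4 = 0.
λ = (−8 + √(8² + 4·12·4)) / (2·12) = (−8 + √256) / 24 = (−8 + 16)/24 = 1/3.
ℓ''(λ) = −4/λ² − 12 < 0, confirming a maximum.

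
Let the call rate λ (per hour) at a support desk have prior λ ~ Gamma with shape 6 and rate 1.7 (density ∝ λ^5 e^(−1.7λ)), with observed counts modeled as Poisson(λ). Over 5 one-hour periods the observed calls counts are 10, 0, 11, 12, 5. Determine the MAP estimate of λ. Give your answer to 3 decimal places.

Σxᵢ = 10+0+11+12+5 = 38, with n = 5.
Posterior ∝ λ^5e^(−1.7λ) · λ^38e^(−5λ) = λ^43e^(−6.7λ), i.e. Gamma(shape=44, rate=6.7).
The mode of a Gamma(a, b) with a ≥ 1 (shape–rate) is (a−1)/b = 43/6.7 ≈ 6.418.

λ̂_MAP = 6.418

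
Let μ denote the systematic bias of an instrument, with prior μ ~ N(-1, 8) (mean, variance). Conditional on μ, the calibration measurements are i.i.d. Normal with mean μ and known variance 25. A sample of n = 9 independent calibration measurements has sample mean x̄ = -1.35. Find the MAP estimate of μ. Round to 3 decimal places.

μ̂_MAP = -1.260

n = 9, x̄ = -1.35.
For a Normal prior and Normal likelihood with known variance, the posterior is Normal; its mode equals its mean, the precision-weighted average.
Prior precision 1/σ₀² = 1/8 = 0.125; data precision n/σ² = 9/25 = 0.36.
μ̂ = (0.125·(-1) + 0.36·(-1.35)) / (0.125 + 0.36) = (-0.611)/0.485 = -611/485 ≈ -1.260.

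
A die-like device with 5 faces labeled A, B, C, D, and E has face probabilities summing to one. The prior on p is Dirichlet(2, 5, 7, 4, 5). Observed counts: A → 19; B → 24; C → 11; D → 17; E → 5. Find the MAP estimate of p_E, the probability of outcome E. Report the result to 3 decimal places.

MAP estimate of p_E = 0.096

The posterior is Dirichlet(αᵢ + nᵢ) = Dirichlet(21, 29, 18, 21, 10).
For a Dirichlet(a₁,…,a_K) with all aᵢ > 1, the mode has j-th component (aⱼ − 1)/(Σaᵢ − K).
Here Σaᵢ = 99 and K = 5, so p_E = (10 − 1)/(99 − 5) = 9/94 ≈ 0.096.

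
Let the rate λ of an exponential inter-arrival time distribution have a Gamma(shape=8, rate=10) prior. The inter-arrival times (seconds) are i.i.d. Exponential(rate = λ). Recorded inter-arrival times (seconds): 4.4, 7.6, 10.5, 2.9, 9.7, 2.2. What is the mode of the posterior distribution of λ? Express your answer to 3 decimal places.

The Exponential(rate=λ) likelihood is ∝ λ^n e^(−λΣtᵢ). Here n = 6 and Σtᵢ = 4.4 + 7.6 + 10.5 + 2.9 + 9.7 + 2.2 = 37.3.
Posterior ∝ λ^7e^(−10λ) · λ^6e^(−37.3λ) = λ^13e^(−47.3λ), i.e. Gamma(14, 47.3).
Mode = (a−1)/b = 13/47.3 ≈ 0.275.

λ̂_MAP = 0.275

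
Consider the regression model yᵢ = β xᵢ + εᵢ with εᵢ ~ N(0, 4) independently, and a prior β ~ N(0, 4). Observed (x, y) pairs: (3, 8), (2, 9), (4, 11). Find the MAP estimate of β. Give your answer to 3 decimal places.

log p(β | y) = −Σ(yᵢ − βxᵢ)²/(2·4) − β²/(2·4) + const.
Setting the derivative to zero: Σxᵢ(yᵢ − βxᵢ)/4 − β/4 = 0, so β = Σxᵢyᵢ / (Σxᵢ² + σ²/τ²).
Σxᵢyᵢ = 3·8 + 2·9 + 4·11 = 86; Σxᵢ² = 29; σ²/τ² = 1.
β̂_MAP = 86 / (29 + 1) = 86/30 ≈ 2.867.

β̂_MAP = 2.867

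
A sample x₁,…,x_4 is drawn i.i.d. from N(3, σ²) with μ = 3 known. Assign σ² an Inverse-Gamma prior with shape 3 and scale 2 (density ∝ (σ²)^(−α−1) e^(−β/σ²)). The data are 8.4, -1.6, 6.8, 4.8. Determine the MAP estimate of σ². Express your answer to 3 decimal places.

Sum of squared deviations about the known mean: SS = (8.4−3)² + (-1.6−3)² + (6.8−3)² + (4.8−3)² = 68.
The Normal likelihood contributes (σ²)^(−n/2) exp(−SS/(2σ²)), so the posterior is Inverse-Gamma(α + n/2, β + SS/2) = Inverse-Gamma(5, 36).
The mode of Inverse-Gamma(a, b) is b/(a+1) = 36/6 ≈ 6.000.

σ̂²_MAP = 6.000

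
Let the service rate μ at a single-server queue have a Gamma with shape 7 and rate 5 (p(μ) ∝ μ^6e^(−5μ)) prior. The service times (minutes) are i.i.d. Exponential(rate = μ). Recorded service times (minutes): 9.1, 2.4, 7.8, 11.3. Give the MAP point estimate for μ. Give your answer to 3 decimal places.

μ̂_MAP = 0.281

The Exponential(rate=μ) likelihood is ∝ μ^n e^(−μΣtᵢ). Here n = 4 and Σtᵢ = 9.1 + 2.4 + 7.8 + 11.3 = 30.6.
Posterior ∝ μ^6e^(−5μ) · μ^4e^(−30.6μ) = μ^10e^(−35.6μ), i.e. Gamma(11, 35.6).
Mode = (a−1)/b = 10/35.6 ≈ 0.281.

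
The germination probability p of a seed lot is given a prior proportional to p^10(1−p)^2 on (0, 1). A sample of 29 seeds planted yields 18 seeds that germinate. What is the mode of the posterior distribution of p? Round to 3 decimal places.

The prior density ∝ p^10(1−p)^2 is the kernel of Beta(11, 3).
Data: 18 successes in 29 trials. The binomial likelihood contributes p^18(1−p)^11, so the posterior is Beta(11+18, 3+11) = Beta(29, 14).
For Beta(a, b) with a, b > 1 the mode is (a−1)/(a+b−2) = 28/41 ≈ 0.683.

p̂_MAP = 0.683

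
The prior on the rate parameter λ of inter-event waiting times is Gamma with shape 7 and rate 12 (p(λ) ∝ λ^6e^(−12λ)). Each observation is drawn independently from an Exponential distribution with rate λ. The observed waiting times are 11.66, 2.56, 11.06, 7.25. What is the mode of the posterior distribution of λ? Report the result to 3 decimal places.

λ̂_MAP = 0.225

The Exponential(rate=λ) likelihood is ∝ λ^n e^(−λΣtᵢ). Here n = 4 and Σtᵢ = 11.66 + 2.56 + 11.06 + 7.25 = 32.53.
Posterior ∝ λ^6e^(−12λ) · λ^4e^(−32.53λ) = λ^10e^(−44.53λ), i.e. Gamma(11, 44.53).
Mode = (a−1)/b = 10/44.53 ≈ 0.225.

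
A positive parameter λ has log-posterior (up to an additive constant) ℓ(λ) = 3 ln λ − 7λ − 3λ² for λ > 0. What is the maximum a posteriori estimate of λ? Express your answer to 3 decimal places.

λ̂_MAP = 0.333

ℓ'(λ) = 3/λ − 7 − 6λ. Setting this to zero and multiplying by λ: 6λ² + 7λ − 3 = 0.
λ = (−7 + √(7² + 4·6·3)) / (2·6) = (−7 + √121) / 12 = (−7 + 11)/12 = 1/3.
ℓ''(λ) = −3/λ² − 6 < 0, confirming a maximum.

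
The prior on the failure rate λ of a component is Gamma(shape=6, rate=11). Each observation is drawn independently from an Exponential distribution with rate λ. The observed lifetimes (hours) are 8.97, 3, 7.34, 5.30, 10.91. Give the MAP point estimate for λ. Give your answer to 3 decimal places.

The Exponential(rate=λ) likelihood is ∝ λ^n e^(−λΣtᵢ). Here n = 5 and Σtᵢ = 8.97 + 3 + 7.34 + 5.30 + 10.91 = 35.52.
Posterior ∝ λ^5e^(−11λ) · λ^5e^(−35.52λ) = λ^10e^(−46.52λ), i.e. Gamma(11, 46.52).
Mode = (a−1)/b = 10/46.52 ≈ 0.215.

λ̂_MAP = 0.215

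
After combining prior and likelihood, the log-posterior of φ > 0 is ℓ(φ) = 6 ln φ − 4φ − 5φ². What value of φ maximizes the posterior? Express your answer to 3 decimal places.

ℓ'(φ) = 6/φ − 4 − 10φ. Setting this to zero and multiplying by φ: 10φ² + 4φ − 6 = 0.
φ = (−4 + √(4² + 4·10·6)) / (2·10) = (−4 + √256) / 20 = (−4 + 16)/20 = 3/5.
ℓ''(φ) = −6/φ² − 10 < 0, confirming a maximum.

φ̂_MAP = 0.600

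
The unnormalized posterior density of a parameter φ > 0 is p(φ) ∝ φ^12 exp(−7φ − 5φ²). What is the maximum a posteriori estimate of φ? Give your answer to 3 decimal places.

φ̂_MAP = 0.800

ℓ'(φ) = 12/φ − 7 − 10φ. Setting this to zero and multiplying by φ: 10φ² + 7φ − 12 = 0.
φ = (−7 + √(7² + 4·10·12)) / (2·10) = (−7 + √529) / 20 = (−7 + 23)/20 = 4/5.
ℓ''(φ) = −12/φ² − 10 < 0, confirming a maximum.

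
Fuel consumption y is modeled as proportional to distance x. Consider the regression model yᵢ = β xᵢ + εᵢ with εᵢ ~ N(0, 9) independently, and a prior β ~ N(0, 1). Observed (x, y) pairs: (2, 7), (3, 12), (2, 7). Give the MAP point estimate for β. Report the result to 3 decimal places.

log p(β | y) = −Σ(yᵢ − βxᵢ)²/(2·9) − β²/(2·1) + const.
Setting the derivative to zero: Σxᵢ(yᵢ − βxᵢ)/9 − β/1 = 0, so β = Σxᵢyᵢ / (Σxᵢ² + σ²/τ²).
Σxᵢyᵢ = 2·7 + 3·12 + 2·7 = 64; Σxᵢ² = 17; σ²/τ² = 9.
β̂_MAP = 64 / (17 + 9) = 64/26 ≈ 2.462.

β̂_MAP = 2.462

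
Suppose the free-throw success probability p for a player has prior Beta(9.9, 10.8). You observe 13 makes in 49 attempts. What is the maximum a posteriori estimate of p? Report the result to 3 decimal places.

Prior: Beta(9.9, 10.8).
Data: 13 successes in 49 trials. The binomial likelihood contributes p^13(1−p)^36, so the posterior is Beta(9.9+13, 10.8+36) = Beta(22.9, 46.8).
For Beta(a, b) with a, b > 1 the mode is (a−1)/(a+b−2) = 21.9/67.7 ≈ 0.323.

p̂_MAP = 0.323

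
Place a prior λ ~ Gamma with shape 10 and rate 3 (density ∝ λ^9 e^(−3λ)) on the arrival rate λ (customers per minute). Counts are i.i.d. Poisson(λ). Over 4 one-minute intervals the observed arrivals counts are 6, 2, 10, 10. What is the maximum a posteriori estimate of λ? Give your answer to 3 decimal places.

λ̂_MAP = 5.286

Σxᵢ = 6+2+10+10 = 28, with n = 4.
Posterior ∝ λ^9e^(−3λ) · λ^28e^(−4λ) = λ^37e^(−7λ), i.e. Gamma(shape=38, rate=7).
The mode of a Gamma(a, b) with a ≥ 1 (shape–rate) is (a−1)/b = 37/7 ≈ 5.286.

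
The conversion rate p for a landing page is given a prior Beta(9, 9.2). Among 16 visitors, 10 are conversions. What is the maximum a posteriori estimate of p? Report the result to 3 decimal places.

p̂_MAP = 0.559

Prior: Beta(9, 9.2).
Data: 10 successes in 16 trials. The binomial likelihood contributes p^10(1−p)^6, so the posterior is Beta(9+10, 9.2+6) = Beta(19, 15.2).
For Beta(a, b) with a, b > 1 the mode is (a−1)/(a+b−2) = 18/32.2 ≈ 0.559.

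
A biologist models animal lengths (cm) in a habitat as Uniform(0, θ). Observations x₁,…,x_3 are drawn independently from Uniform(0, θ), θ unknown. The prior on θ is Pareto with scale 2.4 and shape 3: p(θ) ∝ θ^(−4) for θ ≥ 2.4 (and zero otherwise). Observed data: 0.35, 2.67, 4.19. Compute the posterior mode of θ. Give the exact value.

θ̂_MAP = 4.19

The Uniform(0, θ) likelihood is θ^(−n) for θ ≥ max(xᵢ), zero otherwise. Here max(xᵢ) = 4.19.
Posterior ∝ θ^(−4) · θ^(−3) = θ^(−7) on θ ≥ max(2.4, 4.19) = 4.19.
This density is strictly decreasing in θ, so the posterior mode lies at the lower boundary of the support.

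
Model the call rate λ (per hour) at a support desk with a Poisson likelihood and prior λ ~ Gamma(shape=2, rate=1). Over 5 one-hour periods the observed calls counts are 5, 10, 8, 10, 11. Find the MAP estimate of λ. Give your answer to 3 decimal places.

Σxᵢ = 5+10+8+10+11 = 44, with n = 5.
Posterior ∝ λe^(−1λ) · λ^44e^(−5λ) = λ^45e^(−6λ), i.e. Gamma(shape=46, rate=6).
The mode of a Gamma(a, b) with a ≥ 1 (shape–rate) is (a−1)/b = 45/6 ≈ 7.500.

λ̂_MAP = 7.500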